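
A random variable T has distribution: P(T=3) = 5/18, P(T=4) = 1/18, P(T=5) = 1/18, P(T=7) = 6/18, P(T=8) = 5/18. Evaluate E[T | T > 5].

82/11

P(T > 5) = 11/18.
Σ over the event: 7·1/3 + 8·5/18 = 41/9.
E[T | T > 5] = (41/9) / (11/18) = 82/11.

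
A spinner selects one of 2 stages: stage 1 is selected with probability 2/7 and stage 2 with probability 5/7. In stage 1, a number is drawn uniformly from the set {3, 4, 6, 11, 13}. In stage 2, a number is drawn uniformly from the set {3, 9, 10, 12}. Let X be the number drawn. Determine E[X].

573/70

E[X | stage 1] = (3+4+6+11+13)/5 = 37/5.
E[X | stage 2] = (3+9+10+12)/4 = 17/2.
By the law of total expectation,
E[X] = (2/7)·(37/5) + (5/7)·(17/2) = 573/70.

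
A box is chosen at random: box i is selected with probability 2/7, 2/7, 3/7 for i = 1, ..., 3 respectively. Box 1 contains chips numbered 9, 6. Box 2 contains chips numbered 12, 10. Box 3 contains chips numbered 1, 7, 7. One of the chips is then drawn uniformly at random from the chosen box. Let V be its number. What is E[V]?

52/7

E[V | box 1] = (9+6)/2 = 15/2.
E[V | box 2] = (12+10)/2 = 11.
E[V | box 3] = (1+7+7)/3 = 5.
E[V] = (2/7)·(15/2) + (2/7)·(11) + (3/7)·(5) = 52/7.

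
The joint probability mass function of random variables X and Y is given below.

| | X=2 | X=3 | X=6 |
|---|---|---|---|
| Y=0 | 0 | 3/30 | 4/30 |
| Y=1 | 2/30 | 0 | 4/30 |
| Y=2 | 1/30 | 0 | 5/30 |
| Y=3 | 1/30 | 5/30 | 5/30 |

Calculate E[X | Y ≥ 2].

79/17

P(Y ≥ 2) = 17/30.
Σ X·P over the event = 2·(1/30) + 2·(1/30) + 3·(5/30) + 6·(5/30) + 6·(5/30) = 79/30.
E[X | Y ≥ 2] = (79/30) / (17/30) = 79/17.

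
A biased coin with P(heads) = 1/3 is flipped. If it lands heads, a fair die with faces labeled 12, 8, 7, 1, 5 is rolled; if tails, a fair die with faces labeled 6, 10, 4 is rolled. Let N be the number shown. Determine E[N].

299/45

E[N | heads] = (12+8+7+1+5)/5 = 33/5.
E[N | tails] = (6+10+4)/3 = 20/3.
E[N] = (1/3)·(33/5) + (2/3)·(20/3) = 299/45.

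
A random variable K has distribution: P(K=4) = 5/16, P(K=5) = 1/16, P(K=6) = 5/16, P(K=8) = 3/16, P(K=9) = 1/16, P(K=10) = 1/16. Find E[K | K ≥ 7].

43/5

P(K ≥ 7) = 5/16.
Σ over the event: 8·3/16 + 9·1/16 + 10·1/16 = 43/16.
E[K | K ≥ 7] = (43/16) / (5/16) = 43/5.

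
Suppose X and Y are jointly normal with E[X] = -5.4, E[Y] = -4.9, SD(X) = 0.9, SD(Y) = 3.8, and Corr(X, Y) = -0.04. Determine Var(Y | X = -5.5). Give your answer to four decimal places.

For a bivariate normal, Var(Y | X=x) = σ_Y²(1 − ρ²).
Var(Y | X=-5.5) = (3.8)²·(1 − (-0.04)²) = 14.44·0.9984 = 14.4169.

14.4169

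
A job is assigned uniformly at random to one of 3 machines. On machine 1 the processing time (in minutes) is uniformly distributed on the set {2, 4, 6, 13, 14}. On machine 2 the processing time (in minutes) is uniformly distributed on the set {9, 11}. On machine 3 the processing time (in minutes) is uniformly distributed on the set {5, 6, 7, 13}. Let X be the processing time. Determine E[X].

511/60

E[X | machine 1] = (2+4+6+13+14)/5 = 39/5.
E[X | machine 2] = (9+11)/2 = 10.
E[X | machine 3] = (5+6+7+13)/4 = 31/4.
By the law of total expectation,
E[X] = (1/3)·(39/5) + (1/3)·(10) + (1/3)·(31/4) = 511/60.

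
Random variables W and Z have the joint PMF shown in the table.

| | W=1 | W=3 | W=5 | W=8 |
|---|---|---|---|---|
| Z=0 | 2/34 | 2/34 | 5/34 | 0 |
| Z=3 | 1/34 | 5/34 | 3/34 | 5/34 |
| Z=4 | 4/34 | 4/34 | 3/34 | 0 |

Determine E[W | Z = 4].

P(Z = 4) = 11/34.
Σ W·P over the event = 1·(4/34) + 3·(4/34) + 5·(3/34) = 31/34.
E[W | Z = 4] = (31/34) / (11/34) = 31/11.

31/11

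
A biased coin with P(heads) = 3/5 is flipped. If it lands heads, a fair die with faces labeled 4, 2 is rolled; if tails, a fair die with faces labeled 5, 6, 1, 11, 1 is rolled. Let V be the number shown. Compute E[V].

93/25

E[V | heads] = (4+2)/2 = 3.
E[V | tails] = (5+6+1+11+1)/5 = 24/5.
By the law of total expectation,
E[V] = (3/5)·(3) + (2/5)·(24/5) = 93/25.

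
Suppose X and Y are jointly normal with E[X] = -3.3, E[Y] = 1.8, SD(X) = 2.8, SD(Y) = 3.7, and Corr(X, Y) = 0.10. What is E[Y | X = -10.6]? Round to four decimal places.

0.8354

E[Y | X=x] = μ_Y + ρ(σ_Y/σ_X)(x − μ_X) for jointly normal variables.
E[Y | X=-10.6] = 1.8 + (0.10)·(3.7/2.8)·(-10.6 − (-3.3)) = 1.8 + (0.13214)·(-7.3) = 0.8354.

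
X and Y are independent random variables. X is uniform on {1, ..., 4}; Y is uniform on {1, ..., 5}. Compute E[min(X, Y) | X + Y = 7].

Outcomes with X + Y = 7: (2,5), (3,4), (4,3), each with probability 1/20.
E[min(X, Y) | X + Y = 7] = (2 + 3 + 3) / 3 = 8/3.

8/3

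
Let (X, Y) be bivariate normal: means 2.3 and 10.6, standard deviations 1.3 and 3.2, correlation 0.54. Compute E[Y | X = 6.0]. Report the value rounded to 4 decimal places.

E[Y | X=x] = μ_Y + ρ(σ_Y/σ_X)(x − μ_X) for jointly normal variables.
E[Y | X=6.0] = 10.6 + (0.54)·(3.2/1.3)·(6.0 − (2.3)) = 10.6 + (1.32923)·(3.7) = 15.5182.

15.5182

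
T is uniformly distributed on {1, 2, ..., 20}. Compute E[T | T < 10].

Given T < 10, T is equally likely to be any of {1, 2, 3, 4, 5, 6, 7, 8, 9}.
E[T | T < 10] = (1 + 2 + 3 + 4 + 5 + 6 + 7 + 8 + 9) / 9 = 5.

5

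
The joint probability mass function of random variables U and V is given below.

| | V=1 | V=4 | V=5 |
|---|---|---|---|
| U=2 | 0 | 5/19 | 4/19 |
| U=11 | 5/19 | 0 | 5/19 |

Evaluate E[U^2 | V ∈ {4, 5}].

P(V ∈ {4, 5}) = 14/19.
Σ U^2·P over the event = 4·(5/19) + 4·(4/19) + 121·(5/19) = 641/19.
E[U^2 | V ∈ {4, 5}] = (641/19) / (14/19) = 641/14.

641/14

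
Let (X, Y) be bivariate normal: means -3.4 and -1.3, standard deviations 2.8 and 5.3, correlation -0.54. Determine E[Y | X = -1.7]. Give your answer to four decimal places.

For a bivariate normal, E[Y | X=x] = μ_Y + ρ·(σ_Y/σ_X)·(x − μ_X).
E[Y | X=-1.7] = -1.3 + (-0.54)·(5.3/2.8)·(-1.7 − (-3.4)) = -1.3 + (-1.0221)·(1.7) = -3.0376.

-3.0376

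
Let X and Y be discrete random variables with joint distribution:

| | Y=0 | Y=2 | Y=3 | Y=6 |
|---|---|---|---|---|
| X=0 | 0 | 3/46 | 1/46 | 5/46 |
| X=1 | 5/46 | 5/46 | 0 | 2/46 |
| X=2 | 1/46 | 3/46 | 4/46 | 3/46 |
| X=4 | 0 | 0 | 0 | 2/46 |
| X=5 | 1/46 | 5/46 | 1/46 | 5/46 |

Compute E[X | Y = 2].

P(Y = 2) = 8/23.
Σ X·P over the event = 0·(3/46) + 1·(5/46) + 2·(3/46) + 5·(5/46) = 18/23.
E[X | Y = 2] = (18/23) / (8/23) = 9/4.

9/4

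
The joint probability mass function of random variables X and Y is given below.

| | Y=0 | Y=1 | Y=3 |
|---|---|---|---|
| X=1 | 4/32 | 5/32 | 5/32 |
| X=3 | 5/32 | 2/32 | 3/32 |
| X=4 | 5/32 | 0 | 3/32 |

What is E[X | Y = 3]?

P(Y = 3) = 11/32.
Σ X·P over the event = 1·(5/32) + 3·(3/32) + 4·(3/32) = 13/16.
E[X | Y = 3] = (13/16) / (11/32) = 26/11.

26/11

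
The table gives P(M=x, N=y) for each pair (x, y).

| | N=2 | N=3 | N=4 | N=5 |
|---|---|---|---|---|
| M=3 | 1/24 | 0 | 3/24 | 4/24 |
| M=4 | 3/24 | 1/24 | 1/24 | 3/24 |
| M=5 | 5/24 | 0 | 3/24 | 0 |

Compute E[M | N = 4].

P(N = 4) = 7/24.
Σ M·P over the event = 3·(3/24) + 4·(1/24) + 5·(3/24) = 7/6.
E[M | N = 4] = (7/6) / (7/24) = 4.

4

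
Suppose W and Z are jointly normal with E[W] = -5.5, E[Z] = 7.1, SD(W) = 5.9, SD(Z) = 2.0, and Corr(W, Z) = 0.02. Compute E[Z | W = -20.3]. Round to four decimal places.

6.9997

The regression of Z on W has slope ρ·σ_Z/σ_W and passes through (μ_W, μ_Z).
E[Z | W=-20.3] = 7.1 + (0.02)·(2.0/5.9)·(-20.3 − (-5.5)) = 7.1 + (0.0067797)·(-14.8) = 6.9997.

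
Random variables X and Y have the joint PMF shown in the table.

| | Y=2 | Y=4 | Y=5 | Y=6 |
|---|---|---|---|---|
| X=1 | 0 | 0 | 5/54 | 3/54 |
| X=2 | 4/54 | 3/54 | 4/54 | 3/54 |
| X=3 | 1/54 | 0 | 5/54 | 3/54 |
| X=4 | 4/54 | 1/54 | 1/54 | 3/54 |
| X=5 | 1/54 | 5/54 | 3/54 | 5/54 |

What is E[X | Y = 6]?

P(Y = 6) = 17/54.
Σ X·P over the event = 1·(3/54) + 2·(3/54) + 3·(3/54) + 4·(3/54) + 5·(5/54) = 55/54.
E[X | Y = 6] = (55/54) / (17/54) = 55/17.

55/17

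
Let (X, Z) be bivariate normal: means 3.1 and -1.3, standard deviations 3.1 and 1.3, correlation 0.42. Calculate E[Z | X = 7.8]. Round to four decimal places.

The regression of Z on X has slope ρ·σ_Z/σ_X and passes through (μ_X, μ_Z).
E[Z | X=7.8] = -1.3 + (0.42)·(1.3/3.1)·(7.8 − (3.1)) = -1.3 + (0.17613)·(4.7) = -0.4722.

-0.4722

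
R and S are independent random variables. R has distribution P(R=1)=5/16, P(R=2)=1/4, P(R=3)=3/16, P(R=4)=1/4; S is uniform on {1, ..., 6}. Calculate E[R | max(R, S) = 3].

20/9

P(max(R, S) = 3) = 3/16.
Summing R·P(x,y) over outcomes with max(R, S) = 3 gives 5/12.
E[R | max(R, S) = 3] = (5/12) / (3/16) = 20/9.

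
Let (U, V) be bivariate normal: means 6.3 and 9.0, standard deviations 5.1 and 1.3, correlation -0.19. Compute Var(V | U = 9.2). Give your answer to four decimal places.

For a bivariate normal, Var(V | U=x) = σ_V²(1 − ρ²).
Var(V | U=9.2) = (1.3)²·(1 − (-0.19)²) = 1.69·0.9639 = 1.6290.

1.6290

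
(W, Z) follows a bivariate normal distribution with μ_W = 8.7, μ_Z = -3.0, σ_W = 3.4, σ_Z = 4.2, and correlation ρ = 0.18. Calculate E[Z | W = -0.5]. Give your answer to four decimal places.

-5.0456

E[Z | W=x] = μ_Z + ρ(σ_Z/σ_W)(x − μ_W) for jointly normal variables.
E[Z | W=-0.5] = -3.0 + (0.18)·(4.2/3.4)·(-0.5 − (8.7)) = -3.0 + (0.22235)·(-9.2) = -5.0456.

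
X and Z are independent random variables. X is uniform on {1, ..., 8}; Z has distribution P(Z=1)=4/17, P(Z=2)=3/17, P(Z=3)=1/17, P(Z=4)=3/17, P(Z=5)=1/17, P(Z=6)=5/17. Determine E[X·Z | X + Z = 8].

202/17

P(X + Z = 8) = 1/8.
Summing XZ·P(x,y) over outcomes with X + Z = 8 gives 101/68.
E[X·Z | X + Z = 8] = (101/68) / (1/8) = 202/17.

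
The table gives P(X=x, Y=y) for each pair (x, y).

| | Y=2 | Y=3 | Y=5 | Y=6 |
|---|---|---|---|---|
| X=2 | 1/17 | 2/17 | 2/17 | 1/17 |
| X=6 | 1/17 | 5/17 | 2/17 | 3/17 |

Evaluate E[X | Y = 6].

5

P(Y = 6) = 4/17.
Σ X·P over the event = 2·(1/17) + 6·(3/17) = 20/17.
E[X | Y = 6] = (20/17) / (4/17) = 5.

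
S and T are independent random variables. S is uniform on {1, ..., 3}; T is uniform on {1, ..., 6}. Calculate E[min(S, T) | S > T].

Outcomes with S > T: (2,1), (3,1), (3,2), each with probability 1/18.
E[min(S, T) | S > T] = (1 + 1 + 2) / 3 = 4/3.

4/3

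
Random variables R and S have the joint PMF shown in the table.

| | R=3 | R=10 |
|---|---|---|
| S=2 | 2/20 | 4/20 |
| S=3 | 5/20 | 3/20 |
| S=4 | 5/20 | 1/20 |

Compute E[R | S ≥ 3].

P(S ≥ 3) = 7/10.
Σ R·P over the event = 3·(5/20) + 3·(5/20) + 10·(3/20) + 10·(1/20) = 7/2.
E[R | S ≥ 3] = (7/2) / (7/10) = 5.

5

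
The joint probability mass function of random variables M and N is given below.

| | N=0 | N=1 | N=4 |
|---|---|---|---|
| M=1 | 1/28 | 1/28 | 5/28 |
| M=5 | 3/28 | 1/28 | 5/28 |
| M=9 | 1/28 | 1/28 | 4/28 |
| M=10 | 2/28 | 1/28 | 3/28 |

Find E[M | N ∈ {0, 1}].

70/11

P(N ∈ {0, 1}) = 11/28.
Summing M·P(M=x,N=y) over the conditioning event gives 5/2.
E[M | N ∈ {0, 1}] = (5/2) / (11/28) = 70/11.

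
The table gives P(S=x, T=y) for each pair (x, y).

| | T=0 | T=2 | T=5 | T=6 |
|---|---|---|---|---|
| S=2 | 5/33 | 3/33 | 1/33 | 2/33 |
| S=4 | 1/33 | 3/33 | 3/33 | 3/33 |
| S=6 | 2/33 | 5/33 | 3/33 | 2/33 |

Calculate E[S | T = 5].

32/7

P(T = 5) = 7/33.
Summing S·P(S=x,T=y) over the conditioning event gives 32/33.
E[S | T = 5] = (32/33) / (7/33) = 32/7.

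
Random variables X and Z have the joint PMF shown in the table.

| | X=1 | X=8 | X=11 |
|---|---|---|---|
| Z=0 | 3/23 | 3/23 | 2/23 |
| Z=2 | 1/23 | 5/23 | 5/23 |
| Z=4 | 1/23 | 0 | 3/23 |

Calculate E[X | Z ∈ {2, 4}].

P(Z ∈ {2, 4}) = 15/23.
Σ X·P over the event = 1·(1/23) + 1·(1/23) + 8·(5/23) + 11·(5/23) + 11·(3/23) = 130/23.
E[X | Z ∈ {2, 4}] = (130/23) / (15/23) = 26/3.

26/3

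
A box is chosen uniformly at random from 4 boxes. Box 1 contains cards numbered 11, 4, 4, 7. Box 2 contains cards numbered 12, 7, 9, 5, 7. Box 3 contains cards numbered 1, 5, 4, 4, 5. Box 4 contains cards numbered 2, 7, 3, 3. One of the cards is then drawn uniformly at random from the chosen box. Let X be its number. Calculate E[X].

441/80

E[X | box 1] = (11+4+4+7)/4 = 13/2.
E[X | box 2] = (12+7+9+5+7)/5 = 8.
E[X | box 3] = (1+5+4+4+5)/5 = 19/5.
E[X | box 4] = (2+7+3+3)/4 = 15/4.
By the law of total expectation,
E[X] = (1/4)·(13/2) + (1/4)·(8) + (1/4)·(19/5) + (1/4)·(15/4) = 441/80.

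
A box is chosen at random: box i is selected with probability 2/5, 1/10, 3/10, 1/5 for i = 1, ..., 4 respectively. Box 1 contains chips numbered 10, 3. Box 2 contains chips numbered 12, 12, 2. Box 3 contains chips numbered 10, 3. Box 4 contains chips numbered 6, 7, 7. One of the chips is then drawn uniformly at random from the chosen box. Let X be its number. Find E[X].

E[X | box 1] = (10+3)/2 = 13/2.
E[X | box 2] = (12+12+2)/3 = 26/3.
E[X | box 3] = (10+3)/2 = 13/2.
E[X | box 4] = (6+7+7)/3 = 20/3.
By the law of total expectation,
E[X] = (2/5)·(13/2) + (1/10)·(26/3) + (3/10)·(13/2) + (1/5)·(20/3) = 27/4.

27/4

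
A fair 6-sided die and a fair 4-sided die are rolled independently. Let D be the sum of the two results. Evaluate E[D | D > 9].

10

P(D > 9) = 1/24.
Σ over the event: 10·1/24 = 5/12.
E[D | D > 9] = (5/12) / (1/24) = 10.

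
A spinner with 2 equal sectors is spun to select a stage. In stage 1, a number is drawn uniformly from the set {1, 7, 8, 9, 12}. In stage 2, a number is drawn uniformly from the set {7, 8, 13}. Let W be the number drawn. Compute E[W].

251/30

E[W | stage 1] = (1+7+8+9+12)/5 = 37/5.
E[W | stage 2] = (7+8+13)/3 = 28/3.
E[W] = (1/2)·(37/5) + (1/2)·(28/3) = 251/30.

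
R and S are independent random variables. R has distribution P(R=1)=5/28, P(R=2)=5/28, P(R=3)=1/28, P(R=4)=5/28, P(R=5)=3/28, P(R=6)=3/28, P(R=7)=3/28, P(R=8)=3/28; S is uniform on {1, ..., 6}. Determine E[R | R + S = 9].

101/18

P(R + S = 9) = 3/28.
Summing R·P(x,y) over outcomes with R + S = 9 gives 101/168.
E[R | R + S = 9] = (101/168) / (3/28) = 101/18.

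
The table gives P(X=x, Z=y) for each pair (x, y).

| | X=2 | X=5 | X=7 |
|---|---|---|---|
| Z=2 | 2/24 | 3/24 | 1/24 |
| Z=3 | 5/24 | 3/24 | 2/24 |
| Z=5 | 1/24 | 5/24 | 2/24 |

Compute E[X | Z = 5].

41/8

P(Z = 5) = 1/3.
Σ X·P over the event = 2·(1/24) + 5·(5/24) + 7·(2/24) = 41/24.
E[X | Z = 5] = (41/24) / (1/3) = 41/8.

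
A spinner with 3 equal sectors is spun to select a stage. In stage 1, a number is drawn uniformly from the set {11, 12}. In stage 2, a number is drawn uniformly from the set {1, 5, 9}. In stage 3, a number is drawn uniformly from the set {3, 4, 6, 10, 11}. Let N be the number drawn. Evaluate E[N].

E[N | stage 1] = (11+12)/2 = 23/2.
E[N | stage 2] = (1+5+9)/3 = 5.
E[N | stage 3] = (3+4+6+10+11)/5 = 34/5.
E[N] = (1/3)·(23/2) + (1/3)·(5) + (1/3)·(34/5) = 233/30.

233/30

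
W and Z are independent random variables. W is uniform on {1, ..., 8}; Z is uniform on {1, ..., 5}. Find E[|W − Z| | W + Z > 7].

61/20

P(W + Z > 7) = 1/2.
Summing |W−Z|·P(x,y) over outcomes with W + Z > 7 gives 61/40.
E[|W − Z| | W + Z > 7] = (61/40) / (1/2) = 61/20.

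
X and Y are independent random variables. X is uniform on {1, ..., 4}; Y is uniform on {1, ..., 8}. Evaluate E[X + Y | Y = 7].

19/2

P(Y = 7) = 1/8.
Summing (X+Y)·P(x,y) over outcomes with Y = 7 gives 19/16.
E[X + Y | Y = 7] = (19/16) / (1/8) = 19/2.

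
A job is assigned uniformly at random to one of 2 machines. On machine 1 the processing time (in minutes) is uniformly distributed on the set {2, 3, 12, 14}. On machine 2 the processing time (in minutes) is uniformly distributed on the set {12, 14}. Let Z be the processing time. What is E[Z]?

E[Z | machine 1] = (2+3+12+14)/4 = 31/4.
E[Z | machine 2] = (12+14)/2 = 13.
By the law of total expectation,
E[Z] = (1/2)·(31/4) + (1/2)·(13) = 83/8.

83/8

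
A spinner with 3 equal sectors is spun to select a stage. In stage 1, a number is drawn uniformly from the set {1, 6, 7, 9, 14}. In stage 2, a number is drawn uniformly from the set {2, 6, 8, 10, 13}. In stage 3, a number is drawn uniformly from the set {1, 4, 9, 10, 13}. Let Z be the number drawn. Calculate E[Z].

E[Z | stage 1] = (1+6+7+9+14)/5 = 37/5.
E[Z | stage 2] = (2+6+8+10+13)/5 = 39/5.
E[Z | stage 3] = (1+4+9+10+13)/5 = 37/5.
By the law of total expectation,
E[Z] = (1/3)·(37/5) + (1/3)·(39/5) + (1/3)·(37/5) = 113/15.

113/15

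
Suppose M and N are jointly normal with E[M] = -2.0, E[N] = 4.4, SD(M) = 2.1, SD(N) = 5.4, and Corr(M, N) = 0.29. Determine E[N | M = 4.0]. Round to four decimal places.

8.8743

The regression of N on M has slope ρ·σ_N/σ_M and passes through (μ_M, μ_N).
E[N | M=4.0] = 4.4 + (0.29)·(5.4/2.1)·(4.0 − (-2.0)) = 4.4 + (0.74571)·(6) = 8.8743.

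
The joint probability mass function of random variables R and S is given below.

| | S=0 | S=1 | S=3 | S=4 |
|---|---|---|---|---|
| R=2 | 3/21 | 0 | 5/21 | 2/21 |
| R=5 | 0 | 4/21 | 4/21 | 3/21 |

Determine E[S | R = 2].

P(R = 2) = 10/21.
Σ S·P over the event = 0·(3/21) + 3·(5/21) + 4·(2/21) = 23/21.
E[S | R = 2] = (23/21) / (10/21) = 23/10.

23/10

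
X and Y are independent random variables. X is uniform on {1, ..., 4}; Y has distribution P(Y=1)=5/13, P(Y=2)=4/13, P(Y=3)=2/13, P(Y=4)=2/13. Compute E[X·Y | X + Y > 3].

P(X + Y > 3) = 19/26.
Summing XY·P(x,y) over outcomes with X + Y > 3 gives 19/4.
E[X·Y | X + Y > 3] = (19/4) / (19/26) = 13/2.

13/2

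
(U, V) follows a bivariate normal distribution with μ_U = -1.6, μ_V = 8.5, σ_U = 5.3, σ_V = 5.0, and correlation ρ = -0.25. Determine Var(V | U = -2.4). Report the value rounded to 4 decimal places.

The conditional variance in a bivariate normal is σ_V²(1 − ρ²), independent of x.
Var(V | U=-2.4) = (5.0)²·(1 − (-0.25)²) = 25·0.9375 = 23.4375.

23.4375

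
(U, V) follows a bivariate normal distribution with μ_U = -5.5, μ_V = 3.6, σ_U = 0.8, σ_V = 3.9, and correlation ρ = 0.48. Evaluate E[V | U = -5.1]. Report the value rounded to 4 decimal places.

E[V | U=x] = μ_V + ρ(σ_V/σ_U)(x − μ_U) for jointly normal variables.
E[V | U=-5.1] = 3.6 + (0.48)·(3.9/0.8)·(-5.1 − (-5.5)) = 3.6 + (2.34)·(0.4) = 4.5360.

4.5360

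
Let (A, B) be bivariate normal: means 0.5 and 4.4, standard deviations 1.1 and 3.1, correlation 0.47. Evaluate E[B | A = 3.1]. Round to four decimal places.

The regression of B on A has slope ρ·σ_B/σ_A and passes through (μ_A, μ_B).
E[B | A=3.1] = 4.4 + (0.47)·(3.1/1.1)·(3.1 − (0.5)) = 4.4 + (1.32455)·(2.6) = 7.8438.

7.8438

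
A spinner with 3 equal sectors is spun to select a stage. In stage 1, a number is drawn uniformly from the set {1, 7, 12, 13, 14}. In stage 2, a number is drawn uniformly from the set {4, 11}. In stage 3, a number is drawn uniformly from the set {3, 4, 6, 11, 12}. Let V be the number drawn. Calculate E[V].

E[V | stage 1] = (1+7+12+13+14)/5 = 47/5.
E[V | stage 2] = (4+11)/2 = 15/2.
E[V | stage 3] = (3+4+6+11+12)/5 = 36/5.
By the law of total expectation,
E[V] = (1/3)·(47/5) + (1/3)·(15/2) + (1/3)·(36/5) = 241/30.

241/30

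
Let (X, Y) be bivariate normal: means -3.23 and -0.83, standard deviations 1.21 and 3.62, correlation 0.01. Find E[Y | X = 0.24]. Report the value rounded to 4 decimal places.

-0.7262

The regression of Y on X has slope ρ·σ_Y/σ_X and passes through (μ_X, μ_Y).
E[Y | X=0.24] = -0.83 + (0.01)·(3.62/1.21)·(0.24 − (-3.23)) = -0.83 + (0.029917)·(3.47) = -0.7262.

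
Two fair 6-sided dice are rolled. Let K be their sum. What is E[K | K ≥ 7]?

P(K ≥ 7) = 7/12.
Σ over the event: 7·1/6 + 8·5/36 + 9·1/9 + 10·1/12 + 11·1/18 + 12·1/36 = 91/18.
E[K | K ≥ 7] = (91/18) / (7/12) = 26/3.

26/3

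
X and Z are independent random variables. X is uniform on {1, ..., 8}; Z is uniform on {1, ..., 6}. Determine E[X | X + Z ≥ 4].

P(X + Z ≥ 4) = 15/16.
Summing X·P(x,y) over outcomes with X + Z ≥ 4 gives 53/12.
E[X | X + Z ≥ 4] = (53/12) / (15/16) = 212/45.

212/45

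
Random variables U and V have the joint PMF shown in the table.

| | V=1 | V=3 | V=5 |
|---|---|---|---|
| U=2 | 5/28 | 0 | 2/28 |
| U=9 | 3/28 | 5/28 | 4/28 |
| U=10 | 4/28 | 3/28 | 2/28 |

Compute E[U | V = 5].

15/2

P(V = 5) = 2/7.
Σ U·P over the event = 2·(2/28) + 9·(4/28) + 10·(2/28) = 15/7.
E[U | V = 5] = (15/7) / (2/7) = 15/2.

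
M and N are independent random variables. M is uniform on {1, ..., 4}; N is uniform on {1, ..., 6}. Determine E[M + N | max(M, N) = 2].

10/3

Outcomes with max(M, N) = 2: (1,2), (2,1), (2,2), each with probability 1/24.
E[M + N | max(M, N) = 2] = (3 + 3 + 4) / 3 = 10/3.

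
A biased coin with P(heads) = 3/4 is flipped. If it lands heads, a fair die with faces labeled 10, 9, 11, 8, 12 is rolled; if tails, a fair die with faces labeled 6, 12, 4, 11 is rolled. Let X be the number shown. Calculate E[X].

E[X | heads] = (10+9+11+8+12)/5 = 10.
E[X | tails] = (6+12+4+11)/4 = 33/4.
E[X] = (3/4)·(10) + (1/4)·(33/4) = 153/16.

153/16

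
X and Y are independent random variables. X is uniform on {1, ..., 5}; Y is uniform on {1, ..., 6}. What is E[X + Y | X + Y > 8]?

Outcomes with X + Y > 8: (3,6), (4,5), (4,6), (5,4), (5,5), (5,6), each with probability 1/30.
E[X + Y | X + Y > 8] = (9 + 9 + 10 + 9 + 10 + 11) / 6 = 29/3.

29/3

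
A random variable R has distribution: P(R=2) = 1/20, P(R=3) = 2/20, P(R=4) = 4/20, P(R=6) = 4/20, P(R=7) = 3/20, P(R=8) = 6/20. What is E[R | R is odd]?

P(R is odd) = 1/4.
Σ over the event: 3·1/10 + 7·3/20 = 27/20.
E[R | R is odd] = (27/20) / (1/4) = 27/5.

27/5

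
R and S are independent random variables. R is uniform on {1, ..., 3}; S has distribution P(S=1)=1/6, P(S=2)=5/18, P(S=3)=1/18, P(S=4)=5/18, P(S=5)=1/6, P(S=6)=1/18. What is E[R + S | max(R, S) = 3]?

52/11

P(max(R, S) = 3) = 11/54.
Summing (R+S)·P(x,y) over outcomes with max(R, S) = 3 gives 26/27.
E[R + S | max(R, S) = 3] = (26/27) / (11/54) = 52/11.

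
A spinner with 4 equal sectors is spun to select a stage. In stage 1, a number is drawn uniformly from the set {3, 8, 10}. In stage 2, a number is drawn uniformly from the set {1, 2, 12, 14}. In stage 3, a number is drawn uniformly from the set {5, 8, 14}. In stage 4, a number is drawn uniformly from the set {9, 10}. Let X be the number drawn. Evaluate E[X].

E[X | stage 1] = (3+8+10)/3 = 7.
E[X | stage 2] = (1+2+12+14)/4 = 29/4.
E[X | stage 3] = (5+8+14)/3 = 9.
E[X | stage 4] = (9+10)/2 = 19/2.
E[X] = (1/4)·(7) + (1/4)·(29/4) + (1/4)·(9) + (1/4)·(19/2) = 131/16.

131/16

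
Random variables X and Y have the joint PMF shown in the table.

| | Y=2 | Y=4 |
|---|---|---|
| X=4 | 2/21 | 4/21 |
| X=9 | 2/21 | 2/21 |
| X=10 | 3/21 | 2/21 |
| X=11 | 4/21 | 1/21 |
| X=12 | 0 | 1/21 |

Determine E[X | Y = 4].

P(Y = 4) = 10/21.
Σ X·P over the event = 4·(4/21) + 9·(2/21) + 10·(2/21) + 11·(1/21) + 12·(1/21) = 11/3.
E[X | Y = 4] = (11/3) / (10/21) = 77/10.

77/10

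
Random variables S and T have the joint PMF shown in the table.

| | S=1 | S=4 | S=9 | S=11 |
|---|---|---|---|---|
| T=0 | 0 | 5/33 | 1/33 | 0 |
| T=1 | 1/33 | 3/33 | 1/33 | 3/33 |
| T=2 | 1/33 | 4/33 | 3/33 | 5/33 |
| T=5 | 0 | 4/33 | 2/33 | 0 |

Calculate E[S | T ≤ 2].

P(T ≤ 2) = 9/11.
Summing S·P(S=x,T=y) over the conditioning event gives 61/11.
E[S | T ≤ 2] = (61/11) / (9/11) = 61/9.

61/9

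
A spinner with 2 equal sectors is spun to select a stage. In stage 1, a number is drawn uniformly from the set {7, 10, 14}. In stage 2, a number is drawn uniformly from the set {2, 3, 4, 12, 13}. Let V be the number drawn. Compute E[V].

E[V | stage 1] = (7+10+14)/3 = 31/3.
E[V | stage 2] = (2+3+4+12+13)/5 = 34/5.
E[V] = (1/2)·(31/3) + (1/2)·(34/5) = 257/30.

257/30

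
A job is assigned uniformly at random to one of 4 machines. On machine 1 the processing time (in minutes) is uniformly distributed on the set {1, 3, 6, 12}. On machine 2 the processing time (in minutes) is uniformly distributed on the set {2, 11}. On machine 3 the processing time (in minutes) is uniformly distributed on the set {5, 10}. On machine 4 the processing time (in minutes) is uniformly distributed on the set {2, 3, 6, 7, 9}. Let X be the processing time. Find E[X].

E[X | machine 1] = (1+3+6+12)/4 = 11/2.
E[X | machine 2] = (2+11)/2 = 13/2.
E[X | machine 3] = (5+10)/2 = 15/2.
E[X | machine 4] = (2+3+6+7+9)/5 = 27/5.
E[X] = (1/4)·(11/2) + (1/4)·(13/2) + (1/4)·(15/2) + (1/4)·(27/5) = 249/40.

249/40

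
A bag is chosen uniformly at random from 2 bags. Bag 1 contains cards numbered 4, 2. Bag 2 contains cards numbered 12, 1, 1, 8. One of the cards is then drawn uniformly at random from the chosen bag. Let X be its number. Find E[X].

17/4

E[X | bag 1] = (4+2)/2 = 3.
E[X | bag 2] = (12+1+1+8)/4 = 11/2.
By the law of total expectation,
E[X] = (1/2)·(3) + (1/2)·(11/2) = 17/4.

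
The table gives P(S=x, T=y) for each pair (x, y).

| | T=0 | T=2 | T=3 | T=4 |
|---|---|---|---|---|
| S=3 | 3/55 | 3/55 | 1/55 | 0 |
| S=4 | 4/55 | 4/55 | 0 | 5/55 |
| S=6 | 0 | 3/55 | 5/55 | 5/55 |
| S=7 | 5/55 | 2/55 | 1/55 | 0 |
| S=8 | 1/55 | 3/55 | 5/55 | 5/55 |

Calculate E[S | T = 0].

P(T = 0) = 13/55.
Summing S·P(S=x,T=y) over the conditioning event gives 68/55.
E[S | T = 0] = (68/55) / (13/55) = 68/13.

68/13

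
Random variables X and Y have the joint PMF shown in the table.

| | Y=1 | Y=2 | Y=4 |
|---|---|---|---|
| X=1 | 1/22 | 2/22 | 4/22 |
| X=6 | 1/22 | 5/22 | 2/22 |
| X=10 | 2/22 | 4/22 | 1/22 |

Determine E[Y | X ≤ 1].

P(X ≤ 1) = 7/22.
Summing Y·P(X=x,Y=y) over the conditioning event gives 21/22.
E[Y | X ≤ 1] = (21/22) / (7/22) = 3.

3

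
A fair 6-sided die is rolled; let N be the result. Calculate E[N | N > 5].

Given N > 5, N is equally likely to be any of {6}.
E[N | N > 5] = (6) / 1 = 6.

6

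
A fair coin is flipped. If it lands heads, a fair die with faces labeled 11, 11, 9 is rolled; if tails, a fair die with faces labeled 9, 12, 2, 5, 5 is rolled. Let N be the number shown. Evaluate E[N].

E[N | heads] = (11+11+9)/3 = 31/3.
E[N | tails] = (9+12+2+5+5)/5 = 33/5.
By the law of total expectation,
E[N] = (1/2)·(31/3) + (1/2)·(33/5) = 127/15.

127/15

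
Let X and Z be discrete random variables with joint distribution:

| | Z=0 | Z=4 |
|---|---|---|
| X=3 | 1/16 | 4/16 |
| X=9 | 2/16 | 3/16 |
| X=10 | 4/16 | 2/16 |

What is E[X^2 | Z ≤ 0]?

P(Z ≤ 0) = 7/16.
Σ X^2·P over the event = 9·(1/16) + 81·(2/16) + 100·(4/16) = 571/16.
E[X^2 | Z ≤ 0] = (571/16) / (7/16) = 571/7.

571/7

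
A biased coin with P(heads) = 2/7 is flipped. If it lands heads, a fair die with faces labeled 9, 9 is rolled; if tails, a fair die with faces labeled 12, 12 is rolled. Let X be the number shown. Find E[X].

78/7

E[X | heads] = (9+9)/2 = 9.
E[X | tails] = (12+12)/2 = 12.
E[X] = (2/7)·(9) + (5/7)·(12) = 78/7.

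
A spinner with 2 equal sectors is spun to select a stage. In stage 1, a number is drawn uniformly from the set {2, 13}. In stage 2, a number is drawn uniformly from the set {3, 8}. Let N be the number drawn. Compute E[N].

13/2

E[N | stage 1] = (2+13)/2 = 15/2.
E[N | stage 2] = (3+8)/2 = 11/2.
E[N] = (1/2)·(15/2) + (1/2)·(11/2) = 13/2.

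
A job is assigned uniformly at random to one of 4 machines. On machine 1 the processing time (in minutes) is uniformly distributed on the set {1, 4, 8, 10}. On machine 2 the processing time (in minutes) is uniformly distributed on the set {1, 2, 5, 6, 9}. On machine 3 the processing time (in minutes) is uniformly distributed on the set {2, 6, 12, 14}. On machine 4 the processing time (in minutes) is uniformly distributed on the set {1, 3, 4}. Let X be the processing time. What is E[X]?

E[X | machine 1] = (1+4+8+10)/4 = 23/4.
E[X | machine 2] = (1+2+5+6+9)/5 = 23/5.
E[X | machine 3] = (2+6+12+14)/4 = 17/2.
E[X | machine 4] = (1+3+4)/3 = 8/3.
By the law of total expectation,
E[X] = (1/4)·(23/4) + (1/4)·(23/5) + (1/4)·(17/2) + (1/4)·(8/3) = 1291/240.

1291/240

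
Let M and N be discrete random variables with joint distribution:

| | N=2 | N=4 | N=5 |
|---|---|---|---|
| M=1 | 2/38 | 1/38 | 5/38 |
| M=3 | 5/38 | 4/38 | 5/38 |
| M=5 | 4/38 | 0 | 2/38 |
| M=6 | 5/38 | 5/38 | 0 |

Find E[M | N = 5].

P(N = 5) = 6/19.
Σ M·P over the event = 1·(5/38) + 3·(5/38) + 5·(2/38) = 15/19.
E[M | N = 5] = (15/19) / (6/19) = 5/2.

5/2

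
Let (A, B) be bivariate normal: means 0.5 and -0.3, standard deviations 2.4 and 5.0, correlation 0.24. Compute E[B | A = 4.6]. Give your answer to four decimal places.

1.7500

For a bivariate normal, E[B | A=x] = μ_B + ρ·(σ_B/σ_A)·(x − μ_A).
E[B | A=4.6] = -0.3 + (0.24)·(5.0/2.4)·(4.6 − (0.5)) = -0.3 + (0.5)·(4.1) = 1.7500.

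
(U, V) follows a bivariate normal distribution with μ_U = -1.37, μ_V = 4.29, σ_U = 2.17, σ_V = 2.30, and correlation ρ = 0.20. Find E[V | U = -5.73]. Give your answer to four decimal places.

The regression of V on U has slope ρ·σ_V/σ_U and passes through (μ_U, μ_V).
E[V | U=-5.73] = 4.29 + (0.20)·(2.30/2.17)·(-5.73 − (-1.37)) = 4.29 + (0.21198)·(-4.36) = 3.3658.

3.3658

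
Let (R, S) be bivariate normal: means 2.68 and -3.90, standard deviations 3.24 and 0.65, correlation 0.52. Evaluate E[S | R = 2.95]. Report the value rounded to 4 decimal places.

E[S | R=x] = μ_S + ρ(σ_S/σ_R)(x − μ_R) for jointly normal variables.
E[S | R=2.95] = -3.90 + (0.52)·(0.65/3.24)·(2.95 − (2.68)) = -3.90 + (0.10432)·(0.27) = -3.8718.

-3.8718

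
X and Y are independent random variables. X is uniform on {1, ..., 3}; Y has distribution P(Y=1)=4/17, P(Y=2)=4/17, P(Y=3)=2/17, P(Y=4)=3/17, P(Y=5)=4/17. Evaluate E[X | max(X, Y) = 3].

P(max(X, Y) = 3) = 14/51.
Summing X·P(x,y) over outcomes with max(X, Y) = 3 gives 12/17.
E[X | max(X, Y) = 3] = (12/17) / (14/51) = 18/7.

18/7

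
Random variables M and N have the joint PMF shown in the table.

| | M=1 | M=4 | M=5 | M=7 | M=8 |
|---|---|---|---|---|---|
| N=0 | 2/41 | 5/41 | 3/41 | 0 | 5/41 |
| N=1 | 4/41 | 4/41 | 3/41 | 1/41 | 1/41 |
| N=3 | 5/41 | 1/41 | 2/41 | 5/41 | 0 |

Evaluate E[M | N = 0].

77/15

P(N = 0) = 15/41.
Summing M·P(M=x,N=y) over the conditioning event gives 77/41.
E[M | N = 0] = (77/41) / (15/41) = 77/15.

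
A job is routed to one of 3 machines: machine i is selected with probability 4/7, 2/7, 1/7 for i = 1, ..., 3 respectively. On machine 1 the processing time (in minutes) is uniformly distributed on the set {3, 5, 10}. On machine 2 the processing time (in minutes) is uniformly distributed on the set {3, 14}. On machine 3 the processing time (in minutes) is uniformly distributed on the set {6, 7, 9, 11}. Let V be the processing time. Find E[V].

197/28

E[V | machine 1] = (3+5+10)/3 = 6.
E[V | machine 2] = (3+14)/2 = 17/2.
E[V | machine 3] = (6+7+9+11)/4 = 33/4.
By the law of total expectation,
E[V] = (4/7)·(6) + (2/7)·(17/2) + (1/7)·(33/4) = 197/28.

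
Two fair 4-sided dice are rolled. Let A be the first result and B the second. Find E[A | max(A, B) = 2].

Outcomes with max(A, B) = 2: (1,2), (2,1), (2,2), each with probability 1/16.
E[A | max(A, B) = 2] = (1 + 2 + 2) / 3 = 5/3.

5/3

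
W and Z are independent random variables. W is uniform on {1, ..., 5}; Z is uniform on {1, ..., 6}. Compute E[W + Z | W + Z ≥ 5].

175/24

P(W + Z ≥ 5) = 4/5.
Summing (W+Z)·P(x,y) over outcomes with W + Z ≥ 5 gives 35/6.
E[W + Z | W + Z ≥ 5] = (35/6) / (4/5) = 175/24.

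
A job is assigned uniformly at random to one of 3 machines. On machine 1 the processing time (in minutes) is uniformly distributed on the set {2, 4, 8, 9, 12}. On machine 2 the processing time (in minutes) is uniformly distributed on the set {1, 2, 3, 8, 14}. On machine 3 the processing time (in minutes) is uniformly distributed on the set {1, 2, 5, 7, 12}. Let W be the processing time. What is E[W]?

E[W | machine 1] = (2+4+8+9+12)/5 = 7.
E[W | machine 2] = (1+2+3+8+14)/5 = 28/5.
E[W | machine 3] = (1+2+5+7+12)/5 = 27/5.
By the law of total expectation,
E[W] = (1/3)·(7) + (1/3)·(28/5) + (1/3)·(27/5) = 6.

6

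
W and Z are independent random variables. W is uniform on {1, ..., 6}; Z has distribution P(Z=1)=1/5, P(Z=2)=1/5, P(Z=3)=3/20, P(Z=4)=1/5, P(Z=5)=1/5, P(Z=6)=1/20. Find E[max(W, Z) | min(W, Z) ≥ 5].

28/5

P(min(W, Z) ≥ 5) = 1/12.
Summing max(W,Z)·P(x,y) over outcomes with min(W, Z) ≥ 5 gives 7/15.
E[max(W, Z) | min(W, Z) ≥ 5] = (7/15) / (1/12) = 28/5.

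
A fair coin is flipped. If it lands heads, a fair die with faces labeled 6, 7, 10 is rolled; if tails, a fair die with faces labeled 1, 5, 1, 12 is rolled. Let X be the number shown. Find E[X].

149/24

E[X | heads] = (6+7+10)/3 = 23/3.
E[X | tails] = (1+5+1+12)/4 = 19/4.
E[X] = (1/2)·(23/3) + (1/2)·(19/4) = 149/24.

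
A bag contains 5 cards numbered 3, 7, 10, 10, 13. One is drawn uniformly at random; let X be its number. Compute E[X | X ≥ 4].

P(X ≥ 4) = 4/5.
Σ over the event: 7·1/5 + 10·2/5 + 13·1/5 = 8.
E[X | X ≥ 4] = (8) / (4/5) = 10.

10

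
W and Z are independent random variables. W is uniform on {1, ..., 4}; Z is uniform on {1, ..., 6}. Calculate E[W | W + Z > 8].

Outcomes with W + Z > 8: (3,6), (4,5), (4,6), each with probability 1/24.
E[W | W + Z > 8] = (3 + 4 + 4) / 3 = 11/3.

11/3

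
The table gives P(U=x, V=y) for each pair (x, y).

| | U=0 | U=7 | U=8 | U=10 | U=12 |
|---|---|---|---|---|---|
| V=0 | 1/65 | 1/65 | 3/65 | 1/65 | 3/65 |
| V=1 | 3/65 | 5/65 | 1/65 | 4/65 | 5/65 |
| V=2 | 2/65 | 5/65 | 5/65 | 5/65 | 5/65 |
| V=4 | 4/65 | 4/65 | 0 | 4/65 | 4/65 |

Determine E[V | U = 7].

P(U = 7) = 3/13.
Σ V·P over the event = 0·(1/65) + 1·(5/65) + 2·(5/65) + 4·(4/65) = 31/65.
E[V | U = 7] = (31/65) / (3/13) = 31/15.

31/15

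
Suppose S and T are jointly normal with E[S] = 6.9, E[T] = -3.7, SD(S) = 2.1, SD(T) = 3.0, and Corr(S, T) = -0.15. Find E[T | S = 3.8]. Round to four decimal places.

-3.0357

The regression of T on S has slope ρ·σ_T/σ_S and passes through (μ_S, μ_T).
E[T | S=3.8] = -3.7 + (-0.15)·(3.0/2.1)·(3.8 − (6.9)) = -3.7 + (-0.21429)·(-3.1) = -3.0357.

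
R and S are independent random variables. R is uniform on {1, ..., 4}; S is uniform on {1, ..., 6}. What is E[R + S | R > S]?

P(R > S) = 1/4.
Summing (R+S)·P(x,y) over outcomes with R > S gives 5/4.
E[R + S | R > S] = (5/4) / (1/4) = 5.

5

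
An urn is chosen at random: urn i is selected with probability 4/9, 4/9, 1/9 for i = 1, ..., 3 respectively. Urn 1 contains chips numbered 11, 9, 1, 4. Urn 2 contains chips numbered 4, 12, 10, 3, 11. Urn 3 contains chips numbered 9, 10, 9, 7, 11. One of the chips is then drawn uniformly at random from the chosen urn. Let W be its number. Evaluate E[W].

331/45

E[W | urn 1] = (11+9+1+4)/4 = 25/4.
E[W | urn 2] = (4+12+10+3+11)/5 = 8.
E[W | urn 3] = (9+10+9+7+11)/5 = 46/5.
By the law of total expectation,
E[W] = (4/9)·(25/4) + (4/9)·(8) + (1/9)·(46/5) = 331/45.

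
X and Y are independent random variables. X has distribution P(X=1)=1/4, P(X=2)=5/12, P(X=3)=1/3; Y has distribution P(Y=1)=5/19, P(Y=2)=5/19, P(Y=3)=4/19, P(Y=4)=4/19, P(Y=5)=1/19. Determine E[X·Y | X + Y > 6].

P(X + Y > 6) = 25/228.
Summing XY·P(x,y) over outcomes with X + Y > 6 gives 151/114.
E[X·Y | X + Y > 6] = (151/114) / (25/228) = 302/25.

302/25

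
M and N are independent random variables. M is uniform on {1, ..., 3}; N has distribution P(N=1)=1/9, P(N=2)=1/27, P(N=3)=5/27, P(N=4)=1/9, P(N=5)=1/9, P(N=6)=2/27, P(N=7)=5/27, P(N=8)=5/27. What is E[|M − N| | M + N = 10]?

P(M + N = 10) = 10/81.
Summing |M−N|·P(x,y) over outcomes with M + N = 10 gives 50/81.
E[|M − N| | M + N = 10] = (50/81) / (10/81) = 5.

5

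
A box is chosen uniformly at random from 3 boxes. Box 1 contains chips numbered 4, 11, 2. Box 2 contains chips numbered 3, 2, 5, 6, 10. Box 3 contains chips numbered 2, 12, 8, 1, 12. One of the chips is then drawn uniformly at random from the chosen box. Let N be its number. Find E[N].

268/45

E[N | box 1] = (4+11+2)/3 = 17/3.
E[N | box 2] = (3+2+5+6+10)/5 = 26/5.
E[N | box 3] = (2+12+8+1+12)/5 = 7.
E[N] = (1/3)·(17/3) + (1/3)·(26/5) + (1/3)·(7) = 268/45.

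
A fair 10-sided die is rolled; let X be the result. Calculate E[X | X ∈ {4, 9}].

13/2

P(X ∈ {4, 9}) = 1/5.
Σ over the event: 4·1/10 + 9·1/10 = 13/10.
E[X | X ∈ {4, 9}] = (13/10) / (1/5) = 13/2.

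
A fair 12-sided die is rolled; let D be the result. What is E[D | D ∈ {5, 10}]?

P(D ∈ {5, 10}) = 1/6.
Σ over the event: 5·1/12 + 10·1/12 = 5/4.
E[D | D ∈ {5, 10}] = (5/4) / (1/6) = 15/2.

15/2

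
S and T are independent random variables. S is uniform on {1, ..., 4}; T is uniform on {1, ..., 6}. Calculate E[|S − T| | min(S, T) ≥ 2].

P(min(S, T) ≥ 2) = 5/8.
Summing |S−T|·P(x,y) over outcomes with min(S, T) ≥ 2 gives 23/24.
E[|S − T| | min(S, T) ≥ 2] = (23/24) / (5/8) = 23/15.

23/15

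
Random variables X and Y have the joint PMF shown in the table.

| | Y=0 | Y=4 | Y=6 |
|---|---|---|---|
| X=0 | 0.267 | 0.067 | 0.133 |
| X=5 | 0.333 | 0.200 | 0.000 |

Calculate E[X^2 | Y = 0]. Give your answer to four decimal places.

13.8750

P(Y = 0) = 0.600.
Σ X^2·P over the event = 0·(0.267) + 25·(0.333) = 8.325.
E[X^2 | Y = 0] = (8.325) / (0.600) = 13.8750.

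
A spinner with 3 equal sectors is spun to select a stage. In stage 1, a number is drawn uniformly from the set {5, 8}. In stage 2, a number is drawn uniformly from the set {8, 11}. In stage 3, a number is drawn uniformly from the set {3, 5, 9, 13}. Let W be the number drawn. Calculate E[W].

E[W | stage 1] = (5+8)/2 = 13/2.
E[W | stage 2] = (8+11)/2 = 19/2.
E[W | stage 3] = (3+5+9+13)/4 = 15/2.
E[W] = (1/3)·(13/2) + (1/3)·(19/2) + (1/3)·(15/2) = 47/6.

47/6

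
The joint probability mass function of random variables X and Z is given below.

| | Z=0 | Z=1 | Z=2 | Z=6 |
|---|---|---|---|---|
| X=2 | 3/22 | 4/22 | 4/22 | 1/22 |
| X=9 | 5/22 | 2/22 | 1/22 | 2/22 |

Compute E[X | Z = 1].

13/3

P(Z = 1) = 3/11.
Summing X·P(X=x,Z=y) over the conditioning event gives 13/11.
E[X | Z = 1] = (13/11) / (3/11) = 13/3.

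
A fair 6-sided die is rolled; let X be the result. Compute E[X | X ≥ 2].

4

Given X ≥ 2, X is equally likely to be any of {2, 3, 4, 5, 6}.
E[X | X ≥ 2] = (2 + 3 + 4 + 5 + 6) / 5 = 4.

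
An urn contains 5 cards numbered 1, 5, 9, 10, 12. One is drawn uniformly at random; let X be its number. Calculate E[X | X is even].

P(X is even) = 2/5.
Σ over the event: 10·1/5 + 12·1/5 = 22/5.
E[X | X is even] = (22/5) / (2/5) = 11.

11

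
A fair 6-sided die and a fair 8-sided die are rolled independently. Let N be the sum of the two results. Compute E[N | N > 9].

34/3

P(N > 9) = 5/16.
Σ over the event: 10·5/48 + 11·1/12 + 12·1/16 + 13·1/24 + 14·1/48 = 85/24.
E[N | N > 9] = (85/24) / (5/16) = 34/3.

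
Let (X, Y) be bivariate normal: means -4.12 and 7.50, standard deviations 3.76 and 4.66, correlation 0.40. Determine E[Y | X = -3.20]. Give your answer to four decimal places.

7.9561

The regression of Y on X has slope ρ·σ_Y/σ_X and passes through (μ_X, μ_Y).
E[Y | X=-3.20] = 7.50 + (0.40)·(4.66/3.76)·(-3.20 − (-4.12)) = 7.50 + (0.49574)·(0.92) = 7.9561.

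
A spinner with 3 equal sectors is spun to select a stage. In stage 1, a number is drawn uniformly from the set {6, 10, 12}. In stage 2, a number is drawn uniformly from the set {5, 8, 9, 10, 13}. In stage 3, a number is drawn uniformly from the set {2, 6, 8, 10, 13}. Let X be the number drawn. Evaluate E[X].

E[X | stage 1] = (6+10+12)/3 = 28/3.
E[X | stage 2] = (5+8+9+10+13)/5 = 9.
E[X | stage 3] = (2+6+8+10+13)/5 = 39/5.
By the law of total expectation,
E[X] = (1/3)·(28/3) + (1/3)·(9) + (1/3)·(39/5) = 392/45.

392/45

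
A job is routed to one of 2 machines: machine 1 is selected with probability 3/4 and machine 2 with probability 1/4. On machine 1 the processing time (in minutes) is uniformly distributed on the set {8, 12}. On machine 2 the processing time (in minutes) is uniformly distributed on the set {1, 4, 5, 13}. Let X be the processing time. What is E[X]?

143/16

E[X | machine 1] = (8+12)/2 = 10.
E[X | machine 2] = (1+4+5+13)/4 = 23/4.
E[X] = (3/4)·(10) + (1/4)·(23/4) = 143/16.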